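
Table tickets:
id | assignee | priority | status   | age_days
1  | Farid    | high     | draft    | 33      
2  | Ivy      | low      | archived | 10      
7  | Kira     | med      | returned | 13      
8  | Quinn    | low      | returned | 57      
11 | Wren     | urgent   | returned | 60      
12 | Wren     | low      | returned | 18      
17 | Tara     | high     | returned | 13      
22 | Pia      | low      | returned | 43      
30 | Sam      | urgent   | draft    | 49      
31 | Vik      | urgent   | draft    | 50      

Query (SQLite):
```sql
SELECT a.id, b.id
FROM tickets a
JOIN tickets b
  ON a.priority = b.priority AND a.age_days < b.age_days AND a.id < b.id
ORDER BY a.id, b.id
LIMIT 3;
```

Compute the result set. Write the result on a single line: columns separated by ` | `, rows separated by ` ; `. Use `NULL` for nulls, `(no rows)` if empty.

2 | 8 ; 2 | 12 ; 2 | 22

Pairs (a,b) with same priority, a.age_days < b.age_days, a.id < b.id.
priority groups: high:{1,17} low:{2,8,12,22} med:{7} urgent:{11,30,31}
Ordered by (a.id, b.id); first 3.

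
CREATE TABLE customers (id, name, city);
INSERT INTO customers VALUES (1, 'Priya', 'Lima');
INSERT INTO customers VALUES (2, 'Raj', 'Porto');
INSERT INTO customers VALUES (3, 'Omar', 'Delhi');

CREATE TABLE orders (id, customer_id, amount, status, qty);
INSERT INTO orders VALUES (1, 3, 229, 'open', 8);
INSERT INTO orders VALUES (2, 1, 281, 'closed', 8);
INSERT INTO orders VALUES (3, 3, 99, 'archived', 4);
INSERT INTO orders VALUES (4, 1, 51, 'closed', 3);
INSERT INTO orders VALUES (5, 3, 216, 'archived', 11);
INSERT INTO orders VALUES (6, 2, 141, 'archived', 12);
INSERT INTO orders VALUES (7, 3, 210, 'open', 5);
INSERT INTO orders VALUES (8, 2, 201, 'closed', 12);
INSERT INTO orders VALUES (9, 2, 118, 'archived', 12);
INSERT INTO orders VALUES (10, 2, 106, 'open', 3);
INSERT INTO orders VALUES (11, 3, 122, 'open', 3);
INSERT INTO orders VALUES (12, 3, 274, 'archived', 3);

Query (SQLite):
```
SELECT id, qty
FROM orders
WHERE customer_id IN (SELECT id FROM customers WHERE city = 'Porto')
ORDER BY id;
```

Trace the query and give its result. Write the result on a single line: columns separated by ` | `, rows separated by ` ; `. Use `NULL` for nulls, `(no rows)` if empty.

Inner query: customers.id where city = 'Porto'.
Outer: keep orders rows whose customer_id is in that set.
Inner query → {2}

6 | 12 ; 8 | 12 ; 9 | 12 ; 10 | 3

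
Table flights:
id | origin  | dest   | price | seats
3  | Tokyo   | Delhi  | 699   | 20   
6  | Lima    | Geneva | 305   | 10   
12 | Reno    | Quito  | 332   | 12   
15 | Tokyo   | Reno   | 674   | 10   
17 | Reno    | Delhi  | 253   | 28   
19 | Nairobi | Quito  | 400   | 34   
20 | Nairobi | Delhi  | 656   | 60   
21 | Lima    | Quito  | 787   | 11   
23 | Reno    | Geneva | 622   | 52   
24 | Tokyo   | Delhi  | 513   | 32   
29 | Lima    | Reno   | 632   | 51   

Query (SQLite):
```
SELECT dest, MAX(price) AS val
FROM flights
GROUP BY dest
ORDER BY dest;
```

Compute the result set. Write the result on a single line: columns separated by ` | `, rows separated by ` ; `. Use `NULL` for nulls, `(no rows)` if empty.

Delhi | 699 ; Geneva | 622 ; Quito | 787 ; Reno | 674

Partition flights by dest; compute MAX(price) within each group.
  Delhi: ids {3, 17, 20, 24} → MAX(price)=699
  Geneva: ids {6, 23} → MAX(price)=622
  Quito: ids {12, 19, 21} → MAX(price)=787
  Reno: ids {15, 29} → MAX(price)=674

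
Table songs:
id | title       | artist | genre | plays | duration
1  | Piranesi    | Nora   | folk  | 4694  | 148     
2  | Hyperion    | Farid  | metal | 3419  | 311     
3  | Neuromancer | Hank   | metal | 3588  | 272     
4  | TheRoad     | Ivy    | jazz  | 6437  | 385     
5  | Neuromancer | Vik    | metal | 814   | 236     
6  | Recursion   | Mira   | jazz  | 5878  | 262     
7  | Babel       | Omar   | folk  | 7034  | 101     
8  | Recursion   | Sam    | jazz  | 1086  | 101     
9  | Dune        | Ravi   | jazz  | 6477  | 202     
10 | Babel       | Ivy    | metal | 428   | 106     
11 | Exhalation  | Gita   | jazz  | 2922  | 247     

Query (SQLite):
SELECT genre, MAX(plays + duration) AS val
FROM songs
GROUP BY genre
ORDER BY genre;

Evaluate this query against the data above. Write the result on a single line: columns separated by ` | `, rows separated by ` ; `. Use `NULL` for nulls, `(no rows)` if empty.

folk | 7135 ; jazz | 6822 ; metal | 3860

For each row compute plays + duration.
Group by genre; take MAX of the expression per group.
  folk: ids {1, 7} → MAX(plays + duration)=7135
  jazz: ids {4, 6, 8, 9, 11} → MAX(plays + duration)=6822
  metal: ids {2, 3, 5, 10} → MAX(plays + duration)=3860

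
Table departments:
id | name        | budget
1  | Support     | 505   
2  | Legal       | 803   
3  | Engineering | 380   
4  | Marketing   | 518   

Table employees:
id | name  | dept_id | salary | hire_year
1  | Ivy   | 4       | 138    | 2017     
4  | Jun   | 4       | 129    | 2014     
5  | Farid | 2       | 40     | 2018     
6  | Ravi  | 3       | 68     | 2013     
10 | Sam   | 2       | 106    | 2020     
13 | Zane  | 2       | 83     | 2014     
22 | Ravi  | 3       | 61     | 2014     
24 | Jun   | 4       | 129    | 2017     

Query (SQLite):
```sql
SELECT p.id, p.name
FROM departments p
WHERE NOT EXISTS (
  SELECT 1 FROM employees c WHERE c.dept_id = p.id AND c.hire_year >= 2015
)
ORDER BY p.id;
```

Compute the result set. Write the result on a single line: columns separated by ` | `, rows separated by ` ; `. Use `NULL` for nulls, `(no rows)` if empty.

For each departments row, check whether any employees with matching dept_id has hire_year >= 2015.
Keep rows where that is false.

1 | Support ; 3 | Engineering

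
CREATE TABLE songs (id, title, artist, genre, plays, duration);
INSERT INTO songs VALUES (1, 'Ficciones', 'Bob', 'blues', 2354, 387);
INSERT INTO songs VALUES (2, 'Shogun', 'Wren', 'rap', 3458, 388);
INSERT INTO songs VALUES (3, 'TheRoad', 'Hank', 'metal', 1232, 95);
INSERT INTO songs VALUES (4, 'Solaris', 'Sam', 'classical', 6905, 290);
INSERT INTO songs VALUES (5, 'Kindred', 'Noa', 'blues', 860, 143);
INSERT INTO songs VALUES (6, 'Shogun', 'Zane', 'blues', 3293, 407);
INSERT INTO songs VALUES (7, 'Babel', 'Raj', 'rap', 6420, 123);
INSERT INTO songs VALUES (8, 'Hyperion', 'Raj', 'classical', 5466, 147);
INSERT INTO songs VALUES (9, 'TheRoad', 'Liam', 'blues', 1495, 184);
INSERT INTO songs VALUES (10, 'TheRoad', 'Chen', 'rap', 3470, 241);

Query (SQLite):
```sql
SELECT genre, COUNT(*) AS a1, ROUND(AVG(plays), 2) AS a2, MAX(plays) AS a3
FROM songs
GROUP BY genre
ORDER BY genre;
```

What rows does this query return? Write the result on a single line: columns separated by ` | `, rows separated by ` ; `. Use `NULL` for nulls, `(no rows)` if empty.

Group songs by genre.
Per group compute: COUNT(*), ROUND(AVG(plays), 2), MAX(plays).
  blues: ids {1, 5, 6, 9} → COUNT(*)=4, ROUND(AVG(plays), 2)=2000.5, MAX(plays)=3293
  classical: ids {4, 8} → COUNT(*)=2, ROUND(AVG(plays), 2)=6185.5, MAX(plays)=6905
  metal: ids {3} → COUNT(*)=1, ROUND(AVG(plays), 2)=1232, MAX(plays)=1232
  rap: ids {2, 7, 10} → COUNT(*)=3, ROUND(AVG(plays), 2)=4449.33, MAX(plays)=6420

blues | 4 | 2000.5 | 3293 ; classical | 2 | 6185.5 | 6905 ; metal | 1 | 1232 | 1232 ; rap | 3 | 4449.33 | 6420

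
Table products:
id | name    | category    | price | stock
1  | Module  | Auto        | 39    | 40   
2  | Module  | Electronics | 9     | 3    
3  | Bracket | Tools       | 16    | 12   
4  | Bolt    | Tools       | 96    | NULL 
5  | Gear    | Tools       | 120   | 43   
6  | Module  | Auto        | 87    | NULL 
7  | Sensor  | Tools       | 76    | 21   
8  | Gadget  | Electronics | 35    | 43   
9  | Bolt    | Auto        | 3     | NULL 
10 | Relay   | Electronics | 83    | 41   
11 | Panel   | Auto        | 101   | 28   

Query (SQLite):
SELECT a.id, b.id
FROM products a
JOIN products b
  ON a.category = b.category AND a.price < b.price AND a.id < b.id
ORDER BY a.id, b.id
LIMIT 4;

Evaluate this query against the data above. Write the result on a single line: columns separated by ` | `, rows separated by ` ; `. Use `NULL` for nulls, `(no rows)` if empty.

Pairs (a,b) with same category, a.price < b.price, a.id < b.id.
category groups: Auto:{1,6,9,11} Electronics:{2,8,10} Tools:{3,4,5,7}
Ordered by (a.id, b.id); first 4.

1 | 6 ; 1 | 11 ; 2 | 8 ; 2 | 10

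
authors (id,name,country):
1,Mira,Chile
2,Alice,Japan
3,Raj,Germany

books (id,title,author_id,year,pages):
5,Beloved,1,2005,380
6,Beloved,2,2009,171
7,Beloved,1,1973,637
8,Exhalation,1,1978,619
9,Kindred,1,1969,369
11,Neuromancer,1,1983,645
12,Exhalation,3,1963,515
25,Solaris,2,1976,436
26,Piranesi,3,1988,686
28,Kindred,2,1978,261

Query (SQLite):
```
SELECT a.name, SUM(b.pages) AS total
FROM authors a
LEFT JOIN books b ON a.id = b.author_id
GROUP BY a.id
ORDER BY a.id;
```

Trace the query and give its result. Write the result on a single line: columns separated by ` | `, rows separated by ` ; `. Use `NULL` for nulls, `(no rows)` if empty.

LEFT JOIN keeps every authors row; unmatched ones get NULL for books columns.
Group by authors.id and compute SUM(b.pages). SUM over an all-NULL group is NULL.
  1: ids {5, 7, 8, 9, 11} → SUM(b.pages)=2650
  2: ids {6, 25, 28} → SUM(b.pages)=868
  3: ids {12, 26} → SUM(b.pages)=1201

Mira | 2650 ; Alice | 868 ; Raj | 1201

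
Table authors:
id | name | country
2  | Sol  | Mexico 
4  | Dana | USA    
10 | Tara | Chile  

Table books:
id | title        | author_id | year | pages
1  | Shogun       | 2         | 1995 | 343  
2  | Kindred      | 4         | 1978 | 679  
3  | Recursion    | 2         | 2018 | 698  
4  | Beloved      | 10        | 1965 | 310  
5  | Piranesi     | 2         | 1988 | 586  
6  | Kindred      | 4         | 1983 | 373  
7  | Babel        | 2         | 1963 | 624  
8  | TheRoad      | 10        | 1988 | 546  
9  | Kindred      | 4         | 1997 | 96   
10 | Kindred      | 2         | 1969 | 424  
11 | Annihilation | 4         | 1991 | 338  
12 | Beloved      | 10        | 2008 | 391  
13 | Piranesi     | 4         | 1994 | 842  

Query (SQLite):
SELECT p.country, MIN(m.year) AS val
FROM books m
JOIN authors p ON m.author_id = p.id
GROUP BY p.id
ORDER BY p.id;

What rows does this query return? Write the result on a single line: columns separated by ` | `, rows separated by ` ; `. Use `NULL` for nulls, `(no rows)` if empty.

Join each books row to its authors via author_id.
Group joined rows by authors.id; compute MIN(m.year) per group.
  2: ids {1, 3, 5, 7, 10} → MIN(m.year)=1963
  4: ids {2, 6, 9, 11, 13} → MIN(m.year)=1978
  10: ids {4, 8, 12} → MIN(m.year)=1965

Mexico | 1963 ; USA | 1978 ; Chile | 1965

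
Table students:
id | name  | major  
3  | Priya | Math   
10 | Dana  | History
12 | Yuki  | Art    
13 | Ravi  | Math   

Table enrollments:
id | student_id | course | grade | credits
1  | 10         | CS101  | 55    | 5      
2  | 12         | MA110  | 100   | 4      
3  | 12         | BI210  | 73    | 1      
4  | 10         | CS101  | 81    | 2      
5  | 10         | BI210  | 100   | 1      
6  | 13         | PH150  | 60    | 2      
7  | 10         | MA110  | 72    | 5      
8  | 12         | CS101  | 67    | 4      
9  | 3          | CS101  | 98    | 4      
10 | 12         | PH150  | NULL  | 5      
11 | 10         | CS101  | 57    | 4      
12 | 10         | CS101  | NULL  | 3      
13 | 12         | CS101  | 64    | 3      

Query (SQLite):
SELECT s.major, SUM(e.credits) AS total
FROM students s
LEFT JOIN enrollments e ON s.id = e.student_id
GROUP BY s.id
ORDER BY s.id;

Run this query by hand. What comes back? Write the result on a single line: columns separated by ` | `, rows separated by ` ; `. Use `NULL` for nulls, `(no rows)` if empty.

LEFT JOIN keeps every students row; unmatched ones get NULL for enrollments columns.
Group by students.id and compute SUM(e.credits). SUM over an all-NULL group is NULL.
  3: ids {9} → SUM(e.credits)=4
  10: ids {1, 4, 5, 7, 11, 12} → SUM(e.credits)=20
  12: ids {2, 3, 8, 10, 13} → SUM(e.credits)=17
  13: ids {6} → SUM(e.credits)=2

Math | 4 ; History | 20 ; Art | 17 ; Math | 2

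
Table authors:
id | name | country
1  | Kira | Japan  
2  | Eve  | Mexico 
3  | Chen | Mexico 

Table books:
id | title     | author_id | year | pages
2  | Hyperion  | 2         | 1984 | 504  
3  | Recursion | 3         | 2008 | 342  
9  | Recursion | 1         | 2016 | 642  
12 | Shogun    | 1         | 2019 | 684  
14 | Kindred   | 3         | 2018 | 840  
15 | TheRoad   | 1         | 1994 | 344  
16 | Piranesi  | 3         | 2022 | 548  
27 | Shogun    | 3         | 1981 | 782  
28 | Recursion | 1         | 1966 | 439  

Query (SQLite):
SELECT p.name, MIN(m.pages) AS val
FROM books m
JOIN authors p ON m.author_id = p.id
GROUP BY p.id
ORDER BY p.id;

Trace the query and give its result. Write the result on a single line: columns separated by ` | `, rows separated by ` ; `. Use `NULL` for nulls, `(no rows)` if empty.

Kira | 344 ; Eve | 504 ; Chen | 342

Join each books row to its authors via author_id.
Group joined rows by authors.id; compute MIN(m.pages) per group.
  1: ids {9, 12, 15, 28} → MIN(m.pages)=344
  2: ids {2} → MIN(m.pages)=504
  3: ids {3, 14, 16, 27} → MIN(m.pages)=342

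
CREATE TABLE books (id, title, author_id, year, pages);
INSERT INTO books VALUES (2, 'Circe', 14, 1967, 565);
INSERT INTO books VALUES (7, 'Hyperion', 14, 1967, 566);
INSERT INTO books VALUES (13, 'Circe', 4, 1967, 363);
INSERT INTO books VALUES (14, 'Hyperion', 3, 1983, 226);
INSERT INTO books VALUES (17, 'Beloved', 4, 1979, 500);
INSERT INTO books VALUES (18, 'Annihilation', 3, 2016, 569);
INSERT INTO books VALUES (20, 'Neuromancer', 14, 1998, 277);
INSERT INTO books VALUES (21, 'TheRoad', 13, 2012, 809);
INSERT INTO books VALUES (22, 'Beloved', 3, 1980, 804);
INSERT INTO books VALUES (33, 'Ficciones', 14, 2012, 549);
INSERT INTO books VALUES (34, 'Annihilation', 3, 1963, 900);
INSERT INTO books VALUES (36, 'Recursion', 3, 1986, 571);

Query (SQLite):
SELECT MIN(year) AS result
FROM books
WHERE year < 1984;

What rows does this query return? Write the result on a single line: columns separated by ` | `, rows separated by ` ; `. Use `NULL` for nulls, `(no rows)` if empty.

Rows where year < 1984 → year values: [1967, 1967, 1967, 1983, 1979, 1980, 1963].
MIN of non-NULL values = 1963.

1963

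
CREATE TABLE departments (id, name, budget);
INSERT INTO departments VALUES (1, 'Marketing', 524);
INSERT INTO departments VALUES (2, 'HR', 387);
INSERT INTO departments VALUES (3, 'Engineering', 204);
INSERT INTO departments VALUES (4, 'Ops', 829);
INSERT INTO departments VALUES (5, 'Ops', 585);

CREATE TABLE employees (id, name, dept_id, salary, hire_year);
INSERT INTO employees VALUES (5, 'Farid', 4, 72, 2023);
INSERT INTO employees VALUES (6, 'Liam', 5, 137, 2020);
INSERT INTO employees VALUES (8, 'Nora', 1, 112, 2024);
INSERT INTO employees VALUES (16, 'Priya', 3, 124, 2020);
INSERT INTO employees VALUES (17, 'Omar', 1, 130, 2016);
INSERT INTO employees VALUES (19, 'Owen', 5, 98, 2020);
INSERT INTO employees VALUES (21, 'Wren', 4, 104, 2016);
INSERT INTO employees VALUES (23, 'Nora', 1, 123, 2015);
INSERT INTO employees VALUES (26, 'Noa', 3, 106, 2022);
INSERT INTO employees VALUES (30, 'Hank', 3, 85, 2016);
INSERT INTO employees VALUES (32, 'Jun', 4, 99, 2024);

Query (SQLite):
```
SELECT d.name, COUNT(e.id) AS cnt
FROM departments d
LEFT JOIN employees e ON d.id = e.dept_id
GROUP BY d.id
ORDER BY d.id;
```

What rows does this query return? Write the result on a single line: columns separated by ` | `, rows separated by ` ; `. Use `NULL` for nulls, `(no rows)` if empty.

Marketing | 3 ; HR | 0 ; Engineering | 3 ; Ops | 3 ; Ops | 2

LEFT JOIN keeps every departments row; unmatched ones get NULL for employees columns.
Group by departments.id and compute COUNT(e.id). COUNT(col) of an all-NULL group is 0.
  1: ids {8, 17, 23} → COUNT(e.id)=3
  2: ids {—} → COUNT(e.id)=0
  3: ids {16, 26, 30} → COUNT(e.id)=3
  4: ids {5, 21, 32} → COUNT(e.id)=3
  5: ids {6, 19} → COUNT(e.id)=2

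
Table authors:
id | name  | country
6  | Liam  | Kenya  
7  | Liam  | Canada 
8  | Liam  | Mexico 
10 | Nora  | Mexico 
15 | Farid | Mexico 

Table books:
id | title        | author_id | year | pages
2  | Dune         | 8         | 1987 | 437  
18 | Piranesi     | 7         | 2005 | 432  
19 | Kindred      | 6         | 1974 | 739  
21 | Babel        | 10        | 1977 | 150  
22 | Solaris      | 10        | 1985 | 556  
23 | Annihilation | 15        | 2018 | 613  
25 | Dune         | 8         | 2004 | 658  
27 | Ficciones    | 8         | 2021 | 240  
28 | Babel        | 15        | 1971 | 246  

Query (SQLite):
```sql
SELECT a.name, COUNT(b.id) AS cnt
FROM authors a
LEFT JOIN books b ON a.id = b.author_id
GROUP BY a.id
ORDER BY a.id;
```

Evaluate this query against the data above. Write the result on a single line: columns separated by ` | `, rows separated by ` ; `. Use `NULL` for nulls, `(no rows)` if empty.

LEFT JOIN keeps every authors row; unmatched ones get NULL for books columns.
Group by authors.id and compute COUNT(b.id). COUNT(col) of an all-NULL group is 0.
  6: ids {19} → COUNT(b.id)=1
  7: ids {18} → COUNT(b.id)=1
  8: ids {2, 25, 27} → COUNT(b.id)=3
  10: ids {21, 22} → COUNT(b.id)=2
  15: ids {23, 28} → COUNT(b.id)=2

Liam | 1 ; Liam | 1 ; Liam | 3 ; Nora | 2 ; Farid | 2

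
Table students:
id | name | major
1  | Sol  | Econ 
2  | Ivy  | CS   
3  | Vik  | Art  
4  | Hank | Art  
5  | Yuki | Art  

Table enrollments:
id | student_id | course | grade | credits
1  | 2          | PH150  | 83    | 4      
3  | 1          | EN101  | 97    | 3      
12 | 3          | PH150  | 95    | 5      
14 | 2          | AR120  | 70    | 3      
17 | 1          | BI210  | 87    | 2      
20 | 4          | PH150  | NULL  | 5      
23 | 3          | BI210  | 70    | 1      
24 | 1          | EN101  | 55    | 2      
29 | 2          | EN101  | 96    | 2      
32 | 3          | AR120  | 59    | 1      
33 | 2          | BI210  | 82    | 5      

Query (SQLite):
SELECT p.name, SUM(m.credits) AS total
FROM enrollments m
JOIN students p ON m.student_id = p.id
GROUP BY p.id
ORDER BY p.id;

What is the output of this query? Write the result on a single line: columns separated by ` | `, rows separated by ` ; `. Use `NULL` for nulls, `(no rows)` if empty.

Join each enrollments row to its students via student_id.
Group joined rows by students.id; compute SUM(m.credits) per group.
  1: ids {3, 17, 24} → SUM(m.credits)=7
  2: ids {1, 14, 29, 33} → SUM(m.credits)=14
  3: ids {12, 23, 32} → SUM(m.credits)=7
  4: ids {20} → SUM(m.credits)=5

Sol | 7 ; Ivy | 14 ; Vik | 7 ; Hank | 5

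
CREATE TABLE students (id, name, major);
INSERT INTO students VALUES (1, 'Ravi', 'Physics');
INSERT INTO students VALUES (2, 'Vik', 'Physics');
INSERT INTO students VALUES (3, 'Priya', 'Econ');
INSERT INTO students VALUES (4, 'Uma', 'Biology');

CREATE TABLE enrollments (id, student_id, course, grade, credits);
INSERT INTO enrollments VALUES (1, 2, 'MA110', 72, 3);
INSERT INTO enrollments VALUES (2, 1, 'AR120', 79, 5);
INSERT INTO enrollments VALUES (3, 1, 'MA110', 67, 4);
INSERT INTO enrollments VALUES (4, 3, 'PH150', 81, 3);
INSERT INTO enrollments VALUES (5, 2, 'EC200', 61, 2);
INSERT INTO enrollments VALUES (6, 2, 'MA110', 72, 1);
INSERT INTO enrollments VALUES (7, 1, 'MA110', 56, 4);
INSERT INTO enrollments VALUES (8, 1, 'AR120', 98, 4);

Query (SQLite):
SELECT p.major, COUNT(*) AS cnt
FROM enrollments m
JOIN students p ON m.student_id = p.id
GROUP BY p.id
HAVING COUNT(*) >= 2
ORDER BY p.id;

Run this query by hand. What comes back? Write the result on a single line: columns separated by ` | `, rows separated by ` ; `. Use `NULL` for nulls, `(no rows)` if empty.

Join each enrollments row to its students via student_id.
Group joined rows by students.id; compute COUNT(*) per group.
HAVING: keep groups with count ≥ 2.
  1: ids {2, 3, 7, 8} → COUNT(*)=4
  2: ids {1, 5, 6} → COUNT(*)=3
  3: ids {4} → COUNT(*)=1

Physics | 4 ; Physics | 3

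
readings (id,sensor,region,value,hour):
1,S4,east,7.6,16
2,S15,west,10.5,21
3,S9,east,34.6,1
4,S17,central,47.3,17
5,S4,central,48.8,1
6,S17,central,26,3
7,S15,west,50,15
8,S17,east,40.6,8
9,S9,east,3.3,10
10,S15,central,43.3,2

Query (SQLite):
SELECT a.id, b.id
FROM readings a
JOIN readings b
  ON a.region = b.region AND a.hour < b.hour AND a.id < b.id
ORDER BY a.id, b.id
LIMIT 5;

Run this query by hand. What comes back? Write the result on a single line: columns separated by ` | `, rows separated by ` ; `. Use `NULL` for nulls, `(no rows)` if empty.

3 | 8 ; 3 | 9 ; 5 | 6 ; 5 | 10 ; 8 | 9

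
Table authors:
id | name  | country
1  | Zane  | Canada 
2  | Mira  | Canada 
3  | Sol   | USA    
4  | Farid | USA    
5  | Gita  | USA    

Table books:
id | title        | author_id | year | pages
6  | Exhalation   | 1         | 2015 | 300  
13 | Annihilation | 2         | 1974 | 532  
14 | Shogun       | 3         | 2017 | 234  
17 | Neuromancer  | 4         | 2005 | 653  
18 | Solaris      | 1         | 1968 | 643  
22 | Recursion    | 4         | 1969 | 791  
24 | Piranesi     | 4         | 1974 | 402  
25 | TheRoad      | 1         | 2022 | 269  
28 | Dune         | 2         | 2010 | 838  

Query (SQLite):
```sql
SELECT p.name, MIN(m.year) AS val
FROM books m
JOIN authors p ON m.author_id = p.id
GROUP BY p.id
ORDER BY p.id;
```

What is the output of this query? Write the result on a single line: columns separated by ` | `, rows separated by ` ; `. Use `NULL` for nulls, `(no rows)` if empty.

Join each books row to its authors via author_id.
Group joined rows by authors.id; compute MIN(m.year) per group.
  1: ids {6, 18, 25} → MIN(m.year)=1968
  2: ids {13, 28} → MIN(m.year)=1974
  3: ids {14} → MIN(m.year)=2017
  4: ids {17, 22, 24} → MIN(m.year)=1969

Zane | 1968 ; Mira | 1974 ; Sol | 2017 ; Farid | 1969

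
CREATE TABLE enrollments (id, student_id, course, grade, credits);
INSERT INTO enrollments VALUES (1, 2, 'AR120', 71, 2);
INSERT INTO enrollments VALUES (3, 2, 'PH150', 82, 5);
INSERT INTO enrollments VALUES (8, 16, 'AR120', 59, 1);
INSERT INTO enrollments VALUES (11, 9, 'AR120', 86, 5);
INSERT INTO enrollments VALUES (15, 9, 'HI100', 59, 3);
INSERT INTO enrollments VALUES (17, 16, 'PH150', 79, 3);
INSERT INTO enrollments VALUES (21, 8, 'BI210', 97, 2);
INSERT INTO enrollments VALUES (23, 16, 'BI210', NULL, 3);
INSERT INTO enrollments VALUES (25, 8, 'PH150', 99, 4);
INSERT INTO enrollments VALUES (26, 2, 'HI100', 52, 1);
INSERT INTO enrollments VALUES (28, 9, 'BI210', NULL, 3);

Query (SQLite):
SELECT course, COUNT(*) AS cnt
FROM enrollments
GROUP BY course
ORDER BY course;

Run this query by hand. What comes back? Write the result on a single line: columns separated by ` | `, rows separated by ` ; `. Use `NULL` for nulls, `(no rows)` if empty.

AR120 | 3 ; BI210 | 3 ; HI100 | 2 ; PH150 | 3

Partition enrollments by course; compute COUNT(*) within each group.
  AR120: ids {1, 8, 11} → COUNT(*)=3
  BI210: ids {21, 23, 28} → COUNT(*)=3
  HI100: ids {15, 26} → COUNT(*)=2
  PH150: ids {3, 17, 25} → COUNT(*)=3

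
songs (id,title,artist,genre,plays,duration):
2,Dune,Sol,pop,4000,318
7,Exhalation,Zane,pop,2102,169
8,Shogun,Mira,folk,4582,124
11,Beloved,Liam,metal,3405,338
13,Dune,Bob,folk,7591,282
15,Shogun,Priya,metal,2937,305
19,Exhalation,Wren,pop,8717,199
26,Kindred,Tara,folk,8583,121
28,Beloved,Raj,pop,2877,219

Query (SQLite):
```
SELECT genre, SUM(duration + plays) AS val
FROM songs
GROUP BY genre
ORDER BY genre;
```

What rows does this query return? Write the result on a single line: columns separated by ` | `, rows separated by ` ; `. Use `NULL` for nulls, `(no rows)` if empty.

For each row compute duration + plays.
Group by genre; take SUM of the expression per group.
  folk: ids {8, 13, 26} → SUM(duration + plays)=21283
  metal: ids {11, 15} → SUM(duration + plays)=6985
  pop: ids {2, 7, 19, 28} → SUM(duration + plays)=18601

folk | 21283 ; metal | 6985 ; pop | 18601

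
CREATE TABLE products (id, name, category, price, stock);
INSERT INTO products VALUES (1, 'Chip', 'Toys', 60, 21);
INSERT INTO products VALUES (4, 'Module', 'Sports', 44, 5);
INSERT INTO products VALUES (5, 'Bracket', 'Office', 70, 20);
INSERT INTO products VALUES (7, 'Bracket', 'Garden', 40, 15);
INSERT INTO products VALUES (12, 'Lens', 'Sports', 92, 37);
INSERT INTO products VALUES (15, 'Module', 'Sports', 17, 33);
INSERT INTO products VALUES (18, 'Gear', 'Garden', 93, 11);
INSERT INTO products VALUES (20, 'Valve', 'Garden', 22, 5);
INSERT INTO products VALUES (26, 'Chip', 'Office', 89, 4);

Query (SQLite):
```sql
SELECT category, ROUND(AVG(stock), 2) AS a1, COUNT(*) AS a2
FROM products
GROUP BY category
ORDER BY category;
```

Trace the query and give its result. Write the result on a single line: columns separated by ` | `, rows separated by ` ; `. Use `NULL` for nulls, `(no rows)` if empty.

Group products by category.
Per group compute: ROUND(AVG(stock), 2), COUNT(*).
  Garden: ids {7, 18, 20} → ROUND(AVG(stock), 2)=10.33, COUNT(*)=3
  Office: ids {5, 26} → ROUND(AVG(stock), 2)=12, COUNT(*)=2
  Sports: ids {4, 12, 15} → ROUND(AVG(stock), 2)=25, COUNT(*)=3
  Toys: ids {1} → ROUND(AVG(stock), 2)=21, COUNT(*)=1

Garden | 10.33 | 3 ; Office | 12 | 2 ; Sports | 25 | 3 ; Toys | 21 | 1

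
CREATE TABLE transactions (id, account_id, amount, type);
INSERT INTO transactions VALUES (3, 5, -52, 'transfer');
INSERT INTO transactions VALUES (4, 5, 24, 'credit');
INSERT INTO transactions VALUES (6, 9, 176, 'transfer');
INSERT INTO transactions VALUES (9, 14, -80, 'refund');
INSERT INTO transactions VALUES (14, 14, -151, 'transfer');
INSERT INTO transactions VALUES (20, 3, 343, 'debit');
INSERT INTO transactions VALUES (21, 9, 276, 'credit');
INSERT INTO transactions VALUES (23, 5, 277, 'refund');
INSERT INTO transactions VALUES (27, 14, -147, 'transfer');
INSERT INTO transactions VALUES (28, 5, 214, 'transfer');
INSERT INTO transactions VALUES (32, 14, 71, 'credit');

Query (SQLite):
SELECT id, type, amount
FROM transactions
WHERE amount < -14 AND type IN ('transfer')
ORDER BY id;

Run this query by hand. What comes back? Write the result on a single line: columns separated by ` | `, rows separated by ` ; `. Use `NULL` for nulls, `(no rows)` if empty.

3 | transfer | -52 ; 14 | transfer | -151 ; 27 | transfer | -147

amount < -14: ids {3, 9, 14, 27}
type IN ('transfer'): ids {3, 6, 14, 27, 28}
Combine with AND.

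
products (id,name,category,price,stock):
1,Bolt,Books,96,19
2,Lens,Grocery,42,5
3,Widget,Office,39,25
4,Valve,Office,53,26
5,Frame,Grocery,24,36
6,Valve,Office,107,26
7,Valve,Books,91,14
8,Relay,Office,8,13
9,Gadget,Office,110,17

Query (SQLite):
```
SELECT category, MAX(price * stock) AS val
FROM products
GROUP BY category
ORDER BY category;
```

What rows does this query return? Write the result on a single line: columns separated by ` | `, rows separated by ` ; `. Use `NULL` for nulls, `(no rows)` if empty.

For each row compute price * stock.
Group by category; take MAX of the expression per group.
  Books: ids {1, 7} → MAX(price * stock)=1824
  Grocery: ids {2, 5} → MAX(price * stock)=864
  Office: ids {3, 4, 6, 8, 9} → MAX(price * stock)=2782

Books | 1824 ; Grocery | 864 ; Office | 2782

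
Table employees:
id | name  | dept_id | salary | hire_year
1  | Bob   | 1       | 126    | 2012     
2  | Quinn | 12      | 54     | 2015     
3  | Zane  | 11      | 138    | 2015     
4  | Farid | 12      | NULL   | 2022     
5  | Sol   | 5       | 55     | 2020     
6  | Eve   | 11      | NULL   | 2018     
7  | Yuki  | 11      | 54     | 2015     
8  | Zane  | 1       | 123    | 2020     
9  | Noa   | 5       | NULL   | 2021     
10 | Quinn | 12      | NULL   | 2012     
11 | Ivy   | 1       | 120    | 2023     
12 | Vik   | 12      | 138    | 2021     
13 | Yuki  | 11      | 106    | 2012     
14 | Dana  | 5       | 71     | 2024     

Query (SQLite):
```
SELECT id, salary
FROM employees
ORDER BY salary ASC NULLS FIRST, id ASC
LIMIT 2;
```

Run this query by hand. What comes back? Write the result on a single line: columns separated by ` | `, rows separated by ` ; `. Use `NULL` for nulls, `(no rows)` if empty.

Sort by salary asc, tiebreak id asc: (NULL, id=4), (NULL, id=6), (NULL, id=9), (NULL, id=10), (54, id=2) …. Take first 2.
NULLS FIRST: NULL salary rows go before all non-NULL rows (among themselves ordered by id asc).

4 | NULL ; 6 | NULL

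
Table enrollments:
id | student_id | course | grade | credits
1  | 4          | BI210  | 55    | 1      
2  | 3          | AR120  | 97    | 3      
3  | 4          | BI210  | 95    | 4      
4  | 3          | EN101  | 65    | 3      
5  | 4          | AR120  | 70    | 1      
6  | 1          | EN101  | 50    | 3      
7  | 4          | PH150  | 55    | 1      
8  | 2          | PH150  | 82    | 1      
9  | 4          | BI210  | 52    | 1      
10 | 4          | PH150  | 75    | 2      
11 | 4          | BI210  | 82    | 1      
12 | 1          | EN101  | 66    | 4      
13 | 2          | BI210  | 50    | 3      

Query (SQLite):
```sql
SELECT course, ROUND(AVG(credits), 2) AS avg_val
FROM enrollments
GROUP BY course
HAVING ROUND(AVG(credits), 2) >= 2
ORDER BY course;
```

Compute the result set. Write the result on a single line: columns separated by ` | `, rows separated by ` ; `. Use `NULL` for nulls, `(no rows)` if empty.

Partition enrollments by course; compute ROUND(AVG(credits), 2) within each group.
HAVING: keep groups where ROUND(AVG(credits), 2) >= 2.
  AR120: ids {2, 5} → ROUND(AVG(credits), 2)=2
  BI210: ids {1, 3, 9, 11, 13} → ROUND(AVG(credits), 2)=2
  EN101: ids {4, 6, 12} → ROUND(AVG(credits), 2)=3.33
  PH150: ids {7, 8, 10} → ROUND(AVG(credits), 2)=1.33

AR120 | 2 ; BI210 | 2 ; EN101 | 3.33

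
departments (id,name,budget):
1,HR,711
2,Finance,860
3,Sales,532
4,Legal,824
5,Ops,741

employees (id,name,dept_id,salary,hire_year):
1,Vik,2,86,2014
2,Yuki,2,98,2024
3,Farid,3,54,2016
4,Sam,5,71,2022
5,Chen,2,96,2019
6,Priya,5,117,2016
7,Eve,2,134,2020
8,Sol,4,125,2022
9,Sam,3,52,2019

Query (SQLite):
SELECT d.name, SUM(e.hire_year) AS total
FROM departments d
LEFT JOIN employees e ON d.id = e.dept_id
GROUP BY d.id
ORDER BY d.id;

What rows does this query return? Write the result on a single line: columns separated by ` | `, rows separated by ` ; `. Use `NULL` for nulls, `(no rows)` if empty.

HR | NULL ; Finance | 8077 ; Sales | 4035 ; Legal | 2022 ; Ops | 4038

LEFT JOIN keeps every departments row; unmatched ones get NULL for employees columns.
Group by departments.id and compute SUM(e.hire_year). SUM over an all-NULL group is NULL.
  1: ids {—} → SUM(e.hire_year)=NULL
  2: ids {1, 2, 5, 7} → SUM(e.hire_year)=8077
  3: ids {3, 9} → SUM(e.hire_year)=4035
  4: ids {8} → SUM(e.hire_year)=2022
  5: ids {4, 6} → SUM(e.hire_year)=4038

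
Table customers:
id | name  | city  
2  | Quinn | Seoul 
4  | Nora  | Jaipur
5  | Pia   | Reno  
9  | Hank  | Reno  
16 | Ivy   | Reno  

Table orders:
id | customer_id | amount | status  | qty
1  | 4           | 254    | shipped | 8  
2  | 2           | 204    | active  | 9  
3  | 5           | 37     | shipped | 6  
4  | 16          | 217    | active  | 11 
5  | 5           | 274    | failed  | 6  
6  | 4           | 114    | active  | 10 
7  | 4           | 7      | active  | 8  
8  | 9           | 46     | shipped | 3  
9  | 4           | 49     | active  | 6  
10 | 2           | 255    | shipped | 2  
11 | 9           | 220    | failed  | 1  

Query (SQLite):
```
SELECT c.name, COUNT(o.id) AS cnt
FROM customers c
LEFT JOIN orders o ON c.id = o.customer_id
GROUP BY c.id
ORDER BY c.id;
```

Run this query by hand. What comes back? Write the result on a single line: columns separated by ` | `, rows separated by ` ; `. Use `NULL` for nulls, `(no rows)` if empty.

Quinn | 2 ; Nora | 4 ; Pia | 2 ; Hank | 2 ; Ivy | 1

LEFT JOIN keeps every customers row; unmatched ones get NULL for orders columns.
Group by customers.id and compute COUNT(o.id). COUNT(col) of an all-NULL group is 0.
  2: ids {2, 10} → COUNT(o.id)=2
  4: ids {1, 6, 7, 9} → COUNT(o.id)=4
  5: ids {3, 5} → COUNT(o.id)=2
  9: ids {8, 11} → COUNT(o.id)=2
  16: ids {4} → COUNT(o.id)=1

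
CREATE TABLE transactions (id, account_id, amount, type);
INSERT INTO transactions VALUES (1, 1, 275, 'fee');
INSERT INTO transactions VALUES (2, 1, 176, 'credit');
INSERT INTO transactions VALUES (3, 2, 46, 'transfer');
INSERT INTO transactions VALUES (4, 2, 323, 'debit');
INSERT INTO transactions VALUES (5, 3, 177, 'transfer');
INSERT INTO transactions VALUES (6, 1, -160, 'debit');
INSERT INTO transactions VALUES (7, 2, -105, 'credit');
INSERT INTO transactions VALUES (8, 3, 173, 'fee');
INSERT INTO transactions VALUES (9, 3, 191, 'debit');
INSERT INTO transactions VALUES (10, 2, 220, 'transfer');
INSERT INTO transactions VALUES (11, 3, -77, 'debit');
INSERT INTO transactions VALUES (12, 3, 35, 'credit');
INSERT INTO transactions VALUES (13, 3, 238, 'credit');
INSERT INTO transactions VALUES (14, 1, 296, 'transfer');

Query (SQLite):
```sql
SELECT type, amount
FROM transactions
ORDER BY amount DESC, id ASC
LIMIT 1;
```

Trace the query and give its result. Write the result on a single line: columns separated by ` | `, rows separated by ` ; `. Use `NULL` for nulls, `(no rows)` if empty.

Sort by amount desc, tiebreak id asc: (323, id=4), (296, id=14), (275, id=1), (238, id=13) …. Take first 1.

debit | 323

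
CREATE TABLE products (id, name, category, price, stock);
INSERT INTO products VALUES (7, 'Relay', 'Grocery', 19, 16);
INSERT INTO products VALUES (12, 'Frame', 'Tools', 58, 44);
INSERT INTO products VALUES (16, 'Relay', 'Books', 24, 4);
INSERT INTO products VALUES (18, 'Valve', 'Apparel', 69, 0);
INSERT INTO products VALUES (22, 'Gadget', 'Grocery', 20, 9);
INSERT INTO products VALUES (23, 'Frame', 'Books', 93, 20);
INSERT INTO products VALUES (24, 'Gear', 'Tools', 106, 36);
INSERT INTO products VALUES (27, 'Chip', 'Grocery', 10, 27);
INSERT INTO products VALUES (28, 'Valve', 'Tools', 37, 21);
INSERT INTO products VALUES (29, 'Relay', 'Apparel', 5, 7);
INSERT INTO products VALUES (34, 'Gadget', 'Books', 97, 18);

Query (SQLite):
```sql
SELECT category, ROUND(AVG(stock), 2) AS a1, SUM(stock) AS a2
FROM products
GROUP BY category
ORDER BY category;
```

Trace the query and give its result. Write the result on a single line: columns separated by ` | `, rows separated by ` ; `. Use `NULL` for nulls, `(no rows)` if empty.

Group products by category.
Per group compute: ROUND(AVG(stock), 2), SUM(stock).
  Apparel: ids {18, 29} → ROUND(AVG(stock), 2)=3.5, SUM(stock)=7
  Books: ids {16, 23, 34} → ROUND(AVG(stock), 2)=14, SUM(stock)=42
  Grocery: ids {7, 22, 27} → ROUND(AVG(stock), 2)=17.33, SUM(stock)=52
  Tools: ids {12, 24, 28} → ROUND(AVG(stock), 2)=33.67, SUM(stock)=101

Apparel | 3.5 | 7 ; Books | 14 | 42 ; Grocery | 17.33 | 52 ; Tools | 33.67 | 101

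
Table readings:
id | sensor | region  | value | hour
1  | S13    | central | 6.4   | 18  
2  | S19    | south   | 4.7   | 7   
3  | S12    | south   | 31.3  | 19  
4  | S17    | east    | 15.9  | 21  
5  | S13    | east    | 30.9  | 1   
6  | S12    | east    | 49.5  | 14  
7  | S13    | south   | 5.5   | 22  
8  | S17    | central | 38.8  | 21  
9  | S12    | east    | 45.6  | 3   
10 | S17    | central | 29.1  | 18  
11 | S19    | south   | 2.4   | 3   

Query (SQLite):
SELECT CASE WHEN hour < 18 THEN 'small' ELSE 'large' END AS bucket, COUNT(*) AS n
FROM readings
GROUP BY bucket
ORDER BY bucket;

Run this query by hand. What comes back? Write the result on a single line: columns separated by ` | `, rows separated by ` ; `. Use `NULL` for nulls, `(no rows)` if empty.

Bucket rows by hour < 18 → 'small' else 'large'; count each bucket.

large | 6 ; small | 5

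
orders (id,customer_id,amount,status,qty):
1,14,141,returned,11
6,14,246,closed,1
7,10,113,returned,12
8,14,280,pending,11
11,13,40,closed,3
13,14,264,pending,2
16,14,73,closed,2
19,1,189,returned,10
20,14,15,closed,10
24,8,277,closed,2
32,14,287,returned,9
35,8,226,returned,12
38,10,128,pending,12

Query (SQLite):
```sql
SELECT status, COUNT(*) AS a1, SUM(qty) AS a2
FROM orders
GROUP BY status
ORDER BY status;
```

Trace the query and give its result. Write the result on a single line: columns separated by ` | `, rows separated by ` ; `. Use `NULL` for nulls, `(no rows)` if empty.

Group orders by status.
Per group compute: COUNT(*), SUM(qty).
  closed: ids {6, 11, 16, 20, 24} → COUNT(*)=5, SUM(qty)=18
  pending: ids {8, 13, 38} → COUNT(*)=3, SUM(qty)=25
  returned: ids {1, 7, 19, 32, 35} → COUNT(*)=5, SUM(qty)=54

closed | 5 | 18 ; pending | 3 | 25 ; returned | 5 | 54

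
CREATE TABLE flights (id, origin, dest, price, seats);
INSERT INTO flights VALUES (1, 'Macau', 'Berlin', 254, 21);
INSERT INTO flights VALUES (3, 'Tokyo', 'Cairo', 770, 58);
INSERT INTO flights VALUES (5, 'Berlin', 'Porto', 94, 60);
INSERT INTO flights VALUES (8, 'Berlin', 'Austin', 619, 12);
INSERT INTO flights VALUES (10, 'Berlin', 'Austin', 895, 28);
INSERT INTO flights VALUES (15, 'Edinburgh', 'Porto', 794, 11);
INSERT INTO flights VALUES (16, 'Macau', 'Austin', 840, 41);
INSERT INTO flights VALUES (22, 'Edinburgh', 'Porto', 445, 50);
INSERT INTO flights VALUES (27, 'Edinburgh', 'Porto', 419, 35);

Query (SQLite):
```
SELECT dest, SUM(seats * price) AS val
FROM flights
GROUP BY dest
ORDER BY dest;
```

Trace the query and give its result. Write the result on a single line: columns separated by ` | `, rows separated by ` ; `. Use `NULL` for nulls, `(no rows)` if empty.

For each row compute seats * price.
Group by dest; take SUM of the expression per group.
  Austin: ids {8, 10, 16} → SUM(seats * price)=66928
  Berlin: ids {1} → SUM(seats * price)=5334
  Cairo: ids {3} → SUM(seats * price)=44660
  Porto: ids {5, 15, 22, 27} → SUM(seats * price)=51289

Austin | 66928 ; Berlin | 5334 ; Cairo | 44660 ; Porto | 51289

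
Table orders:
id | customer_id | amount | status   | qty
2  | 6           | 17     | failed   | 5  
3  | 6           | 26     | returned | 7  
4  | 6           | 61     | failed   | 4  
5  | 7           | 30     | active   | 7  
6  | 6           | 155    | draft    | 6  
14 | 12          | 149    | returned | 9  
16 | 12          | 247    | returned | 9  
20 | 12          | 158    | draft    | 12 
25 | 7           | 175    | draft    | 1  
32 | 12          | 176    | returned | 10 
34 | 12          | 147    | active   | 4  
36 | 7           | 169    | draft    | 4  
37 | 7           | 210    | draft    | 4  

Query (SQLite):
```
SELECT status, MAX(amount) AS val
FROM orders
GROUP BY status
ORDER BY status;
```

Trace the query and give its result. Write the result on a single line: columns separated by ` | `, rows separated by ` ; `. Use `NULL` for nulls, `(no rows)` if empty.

active | 147 ; draft | 210 ; failed | 61 ; returned | 247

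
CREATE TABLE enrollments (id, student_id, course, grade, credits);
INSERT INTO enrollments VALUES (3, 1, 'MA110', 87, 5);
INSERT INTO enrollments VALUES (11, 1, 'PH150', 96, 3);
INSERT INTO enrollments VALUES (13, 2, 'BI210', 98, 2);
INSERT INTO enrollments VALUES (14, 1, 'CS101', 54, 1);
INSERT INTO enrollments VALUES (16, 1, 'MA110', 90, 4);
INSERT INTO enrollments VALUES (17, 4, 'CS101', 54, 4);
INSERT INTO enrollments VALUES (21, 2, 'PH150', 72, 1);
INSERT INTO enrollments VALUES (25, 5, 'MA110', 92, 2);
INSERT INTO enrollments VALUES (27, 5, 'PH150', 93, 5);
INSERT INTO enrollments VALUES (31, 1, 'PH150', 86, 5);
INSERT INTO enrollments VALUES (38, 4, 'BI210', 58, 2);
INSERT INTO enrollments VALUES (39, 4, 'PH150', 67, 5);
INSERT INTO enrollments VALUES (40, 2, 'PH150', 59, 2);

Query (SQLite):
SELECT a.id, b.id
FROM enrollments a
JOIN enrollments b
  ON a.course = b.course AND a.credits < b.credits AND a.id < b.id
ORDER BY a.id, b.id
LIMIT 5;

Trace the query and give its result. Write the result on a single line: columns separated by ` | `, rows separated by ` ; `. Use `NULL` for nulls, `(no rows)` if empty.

Pairs (a,b) with same course, a.credits < b.credits, a.id < b.id.
course groups: BI210:{13,38} CS101:{14,17} MA110:{3,16,25} PH150:{11,21,27,31,39,40}
Ordered by (a.id, b.id); first 5.

11 | 27 ; 11 | 31 ; 11 | 39 ; 14 | 17 ; 21 | 27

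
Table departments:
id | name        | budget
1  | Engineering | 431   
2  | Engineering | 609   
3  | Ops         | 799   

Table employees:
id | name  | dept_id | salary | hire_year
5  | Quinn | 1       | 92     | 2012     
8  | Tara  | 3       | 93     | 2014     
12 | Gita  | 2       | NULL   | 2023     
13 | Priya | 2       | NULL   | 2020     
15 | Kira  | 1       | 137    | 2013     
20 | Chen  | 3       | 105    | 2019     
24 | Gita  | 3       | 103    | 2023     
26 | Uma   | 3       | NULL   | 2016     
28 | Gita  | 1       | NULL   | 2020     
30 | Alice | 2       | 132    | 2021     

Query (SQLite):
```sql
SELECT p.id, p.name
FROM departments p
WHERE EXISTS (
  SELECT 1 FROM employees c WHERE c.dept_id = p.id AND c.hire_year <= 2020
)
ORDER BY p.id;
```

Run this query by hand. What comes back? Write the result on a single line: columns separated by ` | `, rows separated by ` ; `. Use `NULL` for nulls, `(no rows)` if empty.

1 | Engineering ; 2 | Engineering ; 3 | Ops

For each departments row, check whether any employees with matching dept_id has hire_year <= 2020.
Keep rows where that is true.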